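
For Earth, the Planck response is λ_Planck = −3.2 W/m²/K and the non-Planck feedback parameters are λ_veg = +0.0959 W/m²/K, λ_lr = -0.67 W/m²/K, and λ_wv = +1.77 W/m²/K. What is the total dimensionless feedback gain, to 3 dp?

0.374

Convert to gains: g_veg = 0.0959/3.2 = 0.02997; g_lr = -0.67/3.2 = -0.2094; g_wv = 1.77/3.2 = 0.5531.
Total gain g = 0.37367.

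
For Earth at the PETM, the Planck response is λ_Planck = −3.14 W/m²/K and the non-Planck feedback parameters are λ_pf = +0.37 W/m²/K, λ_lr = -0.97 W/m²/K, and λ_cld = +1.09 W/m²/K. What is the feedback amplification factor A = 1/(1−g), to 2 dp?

Convert to gains: g_pf = 0.37/3.14 = 0.1178; g_lr = -0.97/3.14 = -0.3089; g_cld = 1.09/3.14 = 0.3471.
Total gain g = 0.156.
A = 1/(1 − 0.156) = 1.18.

1.18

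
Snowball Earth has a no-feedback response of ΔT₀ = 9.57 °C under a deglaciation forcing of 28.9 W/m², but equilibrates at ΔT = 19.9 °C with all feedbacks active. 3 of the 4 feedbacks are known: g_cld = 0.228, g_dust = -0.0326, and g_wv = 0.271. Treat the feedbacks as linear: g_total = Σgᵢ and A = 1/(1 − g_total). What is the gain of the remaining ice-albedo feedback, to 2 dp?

0.05

Amplification A = ΔT/ΔT₀ = 19.9/9.57 = 2.079.
Total gain g = 1 − 1/A = 1 − 1/2.079 = 0.519.
Known gains sum to 0.228 − 0.0326 + 0.271 = 0.4664.
g_ice = 0.519 − 0.4664 = 0.05.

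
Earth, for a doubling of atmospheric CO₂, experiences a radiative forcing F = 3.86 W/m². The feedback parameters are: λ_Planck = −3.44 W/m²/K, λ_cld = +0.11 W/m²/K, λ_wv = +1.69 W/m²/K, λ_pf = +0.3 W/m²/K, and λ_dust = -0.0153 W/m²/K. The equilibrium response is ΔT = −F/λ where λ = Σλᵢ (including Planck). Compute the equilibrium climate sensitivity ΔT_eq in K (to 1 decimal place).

Net feedback parameter λ = (−3.44) + (+0.11) + (+1.69) + (+0.3) + (-0.0153) = -1.3553 W/m²/K.
ΔT = −F/λ = −3.86/(-1.3553) = 2.8 K.

2.8 K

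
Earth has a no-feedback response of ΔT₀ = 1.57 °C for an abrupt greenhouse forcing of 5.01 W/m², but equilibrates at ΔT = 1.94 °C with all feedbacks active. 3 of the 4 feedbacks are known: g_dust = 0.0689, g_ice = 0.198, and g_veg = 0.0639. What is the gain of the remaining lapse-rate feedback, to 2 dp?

-0.14

Amplification A = ΔT/ΔT₀ = 1.94/1.57 = 1.236.
Total gain g = 1 − 1/A = 1 − 1/1.236 = 0.1909.
Known gains sum to 0.0689 + 0.198 + 0.0639 = 0.3308.
g_lr = 0.1909 − 0.3308 = -0.14.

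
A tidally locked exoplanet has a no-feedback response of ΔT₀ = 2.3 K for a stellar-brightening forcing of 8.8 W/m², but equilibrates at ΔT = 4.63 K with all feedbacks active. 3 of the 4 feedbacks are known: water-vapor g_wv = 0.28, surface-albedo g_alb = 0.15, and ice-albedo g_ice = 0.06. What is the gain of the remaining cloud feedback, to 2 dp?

0.01

Amplification A = ΔT/ΔT₀ = 4.63/2.3 = 2.013.
Total gain g = 1 − 1/A = 1 − 1/2.013 = 0.5032.
Known gains sum to 0.28 + 0.15 + 0.06 = 0.49.
g_cld = 0.5032 − 0.49 = 0.01.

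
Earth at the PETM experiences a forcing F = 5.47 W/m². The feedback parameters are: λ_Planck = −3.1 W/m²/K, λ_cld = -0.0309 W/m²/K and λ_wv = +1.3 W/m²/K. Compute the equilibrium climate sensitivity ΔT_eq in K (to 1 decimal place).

Net feedback parameter λ = (−3.1) + (-0.0309) + (+1.3) = -1.8309 W/m²/K.
ΔT = −F/λ = −5.47/(-1.8309) = 3.0 K.

3.0 K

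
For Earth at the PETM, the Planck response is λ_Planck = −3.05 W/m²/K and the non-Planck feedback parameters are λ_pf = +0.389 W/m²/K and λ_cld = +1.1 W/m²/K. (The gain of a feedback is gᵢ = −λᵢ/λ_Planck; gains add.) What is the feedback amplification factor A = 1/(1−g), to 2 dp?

Convert to gains: g_pf = 0.389/3.05 = 0.1275; g_cld = 1.1/3.05 = 0.3607.
Total gain g = 0.4882.
A = 1/(1 − 0.4882) = 1.95.

1.95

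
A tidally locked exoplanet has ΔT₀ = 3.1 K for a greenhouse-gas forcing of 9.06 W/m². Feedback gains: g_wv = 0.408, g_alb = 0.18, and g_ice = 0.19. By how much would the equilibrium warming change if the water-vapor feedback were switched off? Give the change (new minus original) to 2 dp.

-9.04 K

Original: g = 0.778, ΔT = 3.1/(1−0.778) = 13.9640 K.
Without water-vapor: g' = 0.37, ΔT' = 3.1/(1−0.37) = 4.9206 K.
Change = 4.9206 − 13.9640 = -9.04 K.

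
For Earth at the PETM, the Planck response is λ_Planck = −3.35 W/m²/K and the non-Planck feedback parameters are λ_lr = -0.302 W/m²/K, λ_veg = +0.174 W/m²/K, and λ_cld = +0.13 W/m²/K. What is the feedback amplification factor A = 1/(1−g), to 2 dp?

Convert to gains: g_lr = -0.302/3.35 = -0.09015; g_veg = 0.174/3.35 = 0.05194; g_cld = 0.13/3.35 = 0.03881.
Total gain g = 0.0006.
A = 1/(1 − 0.0006) = 1.00.

1.00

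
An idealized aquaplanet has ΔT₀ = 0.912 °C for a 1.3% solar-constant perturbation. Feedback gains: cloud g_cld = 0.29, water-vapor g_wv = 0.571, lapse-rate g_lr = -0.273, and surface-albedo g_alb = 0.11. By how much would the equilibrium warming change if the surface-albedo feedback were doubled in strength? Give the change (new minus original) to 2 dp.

1.73 °C

Original: g = 0.698, ΔT = 0.912/(1−0.698) = 3.0199 °C.
With doubled surface-albedo: g' = 0.808, ΔT' = 0.912/(1−0.808) = 4.7500 °C.
Change = 4.7500 − 3.0199 = 1.73 °C.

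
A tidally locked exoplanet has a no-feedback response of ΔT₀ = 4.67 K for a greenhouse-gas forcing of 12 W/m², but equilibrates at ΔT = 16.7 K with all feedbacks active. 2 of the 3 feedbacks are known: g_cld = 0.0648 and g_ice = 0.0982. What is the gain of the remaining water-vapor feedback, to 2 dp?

Amplification A = ΔT/ΔT₀ = 16.7/4.67 = 3.576.
Total gain g = 1 − 1/A = 1 − 1/3.576 = 0.7204.
Known gains sum to 0.0648 + 0.0982 = 0.163.
g_wv = 0.7204 − 0.163 = 0.56.

0.56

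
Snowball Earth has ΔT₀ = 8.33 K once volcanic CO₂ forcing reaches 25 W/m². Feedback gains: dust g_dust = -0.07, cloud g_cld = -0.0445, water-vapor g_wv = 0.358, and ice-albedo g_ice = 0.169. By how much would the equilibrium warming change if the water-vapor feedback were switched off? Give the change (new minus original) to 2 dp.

-5.37 K

Original: g = 0.4125, ΔT = 8.33/(1−0.4125) = 14.1787 K.
Without water-vapor: g' = 0.0545, ΔT' = 8.33/(1−0.0545) = 8.8102 K.
Change = 8.8102 − 14.1787 = -5.37 K.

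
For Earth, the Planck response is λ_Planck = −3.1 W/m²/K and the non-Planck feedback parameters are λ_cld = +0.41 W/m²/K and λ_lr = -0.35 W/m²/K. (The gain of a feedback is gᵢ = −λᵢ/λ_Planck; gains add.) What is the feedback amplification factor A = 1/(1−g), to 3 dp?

1.020

Convert to gains: g_cld = 0.41/3.1 = 0.1323; g_lr = -0.35/3.1 = -0.1129.
Total gain g = 0.0194.
A = 1/(1 − 0.0194) = 1.020.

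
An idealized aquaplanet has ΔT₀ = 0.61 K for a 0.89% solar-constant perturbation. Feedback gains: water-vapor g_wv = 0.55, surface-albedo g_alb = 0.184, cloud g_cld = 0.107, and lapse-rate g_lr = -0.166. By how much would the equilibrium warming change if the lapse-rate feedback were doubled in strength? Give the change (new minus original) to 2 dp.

Original: g = 0.675, ΔT = 0.61/(1−0.675) = 1.8769 K.
With doubled lapse-rate: g' = 0.509, ΔT' = 0.61/(1−0.509) = 1.2424 K.
Change = 1.2424 − 1.8769 = -0.63 K.

-0.63 K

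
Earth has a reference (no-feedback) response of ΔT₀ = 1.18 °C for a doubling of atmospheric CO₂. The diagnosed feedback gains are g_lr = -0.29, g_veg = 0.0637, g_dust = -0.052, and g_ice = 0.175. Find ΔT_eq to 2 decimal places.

1.07 °C

Total gain g = -0.29 + 0.0637 − 0.052 + 0.175 = -0.1033.
Amplification A = 1/(1 + 0.1033) = 0.9064.
ΔT = 1.18 × 0.9064 = 1.07 °C.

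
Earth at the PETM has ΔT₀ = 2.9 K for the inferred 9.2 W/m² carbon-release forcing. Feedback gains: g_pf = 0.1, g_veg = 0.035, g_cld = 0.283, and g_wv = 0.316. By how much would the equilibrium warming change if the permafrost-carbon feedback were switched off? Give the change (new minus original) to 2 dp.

-2.98 K

Original: g = 0.734, ΔT = 2.9/(1−0.734) = 10.9023 K.
Without permafrost-carbon: g' = 0.634, ΔT' = 2.9/(1−0.634) = 7.9235 K.
Change = 7.9235 − 10.9023 = -2.98 K.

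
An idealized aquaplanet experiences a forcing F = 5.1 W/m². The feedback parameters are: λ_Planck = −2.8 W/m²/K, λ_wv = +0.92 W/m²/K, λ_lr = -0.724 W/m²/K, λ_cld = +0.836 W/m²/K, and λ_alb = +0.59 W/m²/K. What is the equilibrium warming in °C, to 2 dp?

Net feedback parameter λ = (−2.8) + (+0.92) + (-0.724) + (+0.836) + (+0.59) = -1.178 W/m²/K.
ΔT = −F/λ = −5.1/(-1.178) = 4.33 °C.

4.33 °C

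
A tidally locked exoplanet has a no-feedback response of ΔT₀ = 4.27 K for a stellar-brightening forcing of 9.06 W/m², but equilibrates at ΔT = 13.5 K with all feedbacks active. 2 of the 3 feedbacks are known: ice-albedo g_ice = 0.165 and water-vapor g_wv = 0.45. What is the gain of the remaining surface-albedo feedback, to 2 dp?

0.07

Amplification A = ΔT/ΔT₀ = 13.5/4.27 = 3.162.
Total gain g = 1 − 1/A = 1 − 1/3.162 = 0.6837.
Known gains sum to 0.165 + 0.45 = 0.615.
g_alb = 0.6837 − 0.615 = 0.07.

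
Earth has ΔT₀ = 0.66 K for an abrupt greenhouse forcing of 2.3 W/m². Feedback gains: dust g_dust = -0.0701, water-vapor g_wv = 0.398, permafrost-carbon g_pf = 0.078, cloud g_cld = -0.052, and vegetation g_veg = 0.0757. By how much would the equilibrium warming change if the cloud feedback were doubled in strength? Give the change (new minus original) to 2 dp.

-0.10 K

Original: g = 0.4296, ΔT = 0.66/(1−0.4296) = 1.1571 K.
With doubled cloud: g' = 0.3776, ΔT' = 0.66/(1−0.3776) = 1.0604 K.
Change = 1.0604 − 1.1571 = -0.10 K.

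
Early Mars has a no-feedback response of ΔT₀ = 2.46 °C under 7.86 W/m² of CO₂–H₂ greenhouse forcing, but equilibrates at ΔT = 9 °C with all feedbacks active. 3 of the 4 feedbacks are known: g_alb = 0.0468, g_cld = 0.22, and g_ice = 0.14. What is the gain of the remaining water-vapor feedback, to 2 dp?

0.32

Amplification A = ΔT/ΔT₀ = 9/2.46 = 3.659.
Total gain g = 1 − 1/A = 1 − 1/3.659 = 0.7267.
Known gains sum to 0.0468 + 0.22 + 0.14 = 0.4068.
g_wv = 0.7267 − 0.4068 = 0.32.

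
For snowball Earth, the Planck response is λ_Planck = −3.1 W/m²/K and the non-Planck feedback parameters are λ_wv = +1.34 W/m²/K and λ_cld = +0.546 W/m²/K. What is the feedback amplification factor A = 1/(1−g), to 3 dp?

Convert to gains: g_wv = 1.34/3.1 = 0.4323; g_cld = 0.546/3.1 = 0.1761.
Total gain g = 0.6084.
A = 1/(1 − 0.6084) = 2.554.

2.554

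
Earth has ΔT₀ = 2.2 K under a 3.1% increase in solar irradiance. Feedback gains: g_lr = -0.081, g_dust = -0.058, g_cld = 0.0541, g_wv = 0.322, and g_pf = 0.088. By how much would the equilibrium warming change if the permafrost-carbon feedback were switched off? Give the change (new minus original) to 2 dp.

-0.38 K

Original: g = 0.3251, ΔT = 2.2/(1−0.3251) = 3.2597 K.
Without permafrost-carbon: g' = 0.2371, ΔT' = 2.2/(1−0.2371) = 2.8837 K.
Change = 2.8837 − 3.2597 = -0.38 K.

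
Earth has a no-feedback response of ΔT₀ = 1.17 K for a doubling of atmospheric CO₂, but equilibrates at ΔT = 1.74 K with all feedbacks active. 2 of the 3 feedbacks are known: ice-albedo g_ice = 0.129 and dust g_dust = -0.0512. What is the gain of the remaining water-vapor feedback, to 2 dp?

0.25

Amplification A = ΔT/ΔT₀ = 1.74/1.17 = 1.487.
Total gain g = 1 − 1/A = 1 − 1/1.487 = 0.3275.
Known gains sum to 0.129 − 0.0512 = 0.0778.
g_wv = 0.3275 − 0.0778 = 0.25.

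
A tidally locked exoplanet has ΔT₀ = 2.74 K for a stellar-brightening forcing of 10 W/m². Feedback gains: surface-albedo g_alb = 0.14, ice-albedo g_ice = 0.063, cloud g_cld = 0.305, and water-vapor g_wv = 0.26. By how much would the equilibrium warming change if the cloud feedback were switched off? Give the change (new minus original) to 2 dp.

-6.71 K

Original: g = 0.768, ΔT = 2.74/(1−0.768) = 11.8103 K.
Without cloud: g' = 0.463, ΔT' = 2.74/(1−0.463) = 5.1024 K.
Change = 5.1024 − 11.8103 = -6.71 K.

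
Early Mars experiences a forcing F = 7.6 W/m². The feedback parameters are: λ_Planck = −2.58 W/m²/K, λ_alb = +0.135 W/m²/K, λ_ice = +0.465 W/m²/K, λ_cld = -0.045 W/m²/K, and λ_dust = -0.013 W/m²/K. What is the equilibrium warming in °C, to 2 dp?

Net feedback parameter λ = (−2.58) + (+0.135) + (+0.465) + (-0.045) + (-0.013) = -2.038 W/m²/K.
ΔT = −F/λ = −7.6/(-2.038) = 3.73 °C.

3.73 °C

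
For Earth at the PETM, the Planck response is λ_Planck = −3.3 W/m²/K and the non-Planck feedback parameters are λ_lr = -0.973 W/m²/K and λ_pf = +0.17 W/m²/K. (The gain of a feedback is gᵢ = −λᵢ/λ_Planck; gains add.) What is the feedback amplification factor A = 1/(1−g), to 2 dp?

Convert to gains: g_lr = -0.973/3.3 = -0.2948; g_pf = 0.17/3.3 = 0.05152.
Total gain g = -0.24328.
A = 1/(1 + 0.24328) = 0.80.

0.80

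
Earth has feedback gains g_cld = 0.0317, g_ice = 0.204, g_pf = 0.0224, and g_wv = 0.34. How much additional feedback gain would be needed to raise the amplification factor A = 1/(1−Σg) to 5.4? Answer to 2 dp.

0.22

Current total gain = 0.5981.
Target gain for A = 5.4: g* = 1 − 1/5.4 = 0.8148.
Additional gain needed = 0.8148 − 0.5981 = 0.22.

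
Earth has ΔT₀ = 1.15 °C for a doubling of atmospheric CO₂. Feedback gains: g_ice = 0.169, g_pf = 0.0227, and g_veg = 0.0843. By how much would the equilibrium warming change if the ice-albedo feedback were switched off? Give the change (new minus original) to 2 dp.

-0.30 °C

Original: g = 0.276, ΔT = 1.15/(1−0.276) = 1.5884 °C.
Without ice-albedo: g' = 0.107, ΔT' = 1.15/(1−0.107) = 1.2878 °C.
Change = 1.2878 − 1.5884 = -0.30 °C.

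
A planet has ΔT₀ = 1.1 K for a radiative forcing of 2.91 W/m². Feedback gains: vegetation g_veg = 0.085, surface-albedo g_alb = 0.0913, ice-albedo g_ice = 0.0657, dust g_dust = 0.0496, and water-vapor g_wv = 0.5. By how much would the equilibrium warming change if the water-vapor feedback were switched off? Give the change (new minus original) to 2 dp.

-3.73 K

Original: g = 0.7916, ΔT = 1.1/(1−0.7916) = 5.2783 K.
Without water-vapor: g' = 0.2916, ΔT' = 1.1/(1−0.2916) = 1.5528 K.
Change = 1.5528 − 5.2783 = -3.73 K.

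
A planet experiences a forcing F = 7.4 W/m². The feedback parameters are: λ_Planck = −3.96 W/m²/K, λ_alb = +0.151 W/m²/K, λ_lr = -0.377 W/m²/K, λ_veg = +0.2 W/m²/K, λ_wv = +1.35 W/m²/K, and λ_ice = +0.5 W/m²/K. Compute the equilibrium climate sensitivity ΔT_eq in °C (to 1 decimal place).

Net feedback parameter λ = (−3.96) + (+0.151) + (-0.377) + (+0.2) + (+1.35) + (+0.5) = -2.136 W/m²/K.
ΔT = −F/λ = −7.4/(-2.136) = 3.5 °C.

3.5 °C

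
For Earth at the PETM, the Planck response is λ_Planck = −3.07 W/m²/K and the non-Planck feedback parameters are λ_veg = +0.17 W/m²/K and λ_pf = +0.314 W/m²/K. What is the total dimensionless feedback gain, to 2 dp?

Convert to gains: g_veg = 0.17/3.07 = 0.05537; g_pf = 0.314/3.07 = 0.1023.
Total gain g = 0.15767.

0.16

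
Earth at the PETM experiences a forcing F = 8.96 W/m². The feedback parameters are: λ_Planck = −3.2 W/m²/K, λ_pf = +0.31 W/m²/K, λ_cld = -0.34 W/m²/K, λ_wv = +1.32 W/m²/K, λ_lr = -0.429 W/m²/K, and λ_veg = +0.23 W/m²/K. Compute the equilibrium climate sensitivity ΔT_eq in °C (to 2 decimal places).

4.25 °C

Net feedback parameter λ = (−3.2) + (+0.31) + (-0.34) + (+1.32) + (-0.429) + (+0.23) = -2.109 W/m²/K.
ΔT = −F/λ = −8.96/(-2.109) = 4.25 °C.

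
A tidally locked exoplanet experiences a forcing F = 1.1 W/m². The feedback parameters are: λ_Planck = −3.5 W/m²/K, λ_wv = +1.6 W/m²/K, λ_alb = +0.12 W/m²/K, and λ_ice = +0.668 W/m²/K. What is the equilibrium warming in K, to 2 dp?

Net feedback parameter λ = (−3.5) + (+1.6) + (+0.12) + (+0.668) = -1.112 W/m²/K.
ΔT = −F/λ = −1.1/(-1.112) = 0.99 K.

0.99 K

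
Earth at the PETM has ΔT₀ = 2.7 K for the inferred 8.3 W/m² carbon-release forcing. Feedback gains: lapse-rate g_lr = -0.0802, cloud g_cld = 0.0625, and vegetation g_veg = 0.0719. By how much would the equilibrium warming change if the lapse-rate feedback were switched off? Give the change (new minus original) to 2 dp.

0.26 K

Original: g = 0.0542, ΔT = 2.7/(1−0.0542) = 2.8547 K.
Without lapse-rate: g' = 0.1344, ΔT' = 2.7/(1−0.1344) = 3.1192 K.
Change = 3.1192 − 2.8547 = 0.26 K.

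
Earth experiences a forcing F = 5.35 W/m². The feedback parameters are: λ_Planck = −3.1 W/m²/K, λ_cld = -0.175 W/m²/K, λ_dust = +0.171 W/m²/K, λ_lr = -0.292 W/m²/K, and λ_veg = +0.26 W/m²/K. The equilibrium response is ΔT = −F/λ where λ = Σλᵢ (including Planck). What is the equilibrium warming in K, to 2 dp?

1.71 K

Net feedback parameter λ = (−3.1) + (-0.175) + (+0.171) + (-0.292) + (+0.26) = -3.136 W/m²/K.
ΔT = −F/λ = −5.35/(-3.136) = 1.71 K.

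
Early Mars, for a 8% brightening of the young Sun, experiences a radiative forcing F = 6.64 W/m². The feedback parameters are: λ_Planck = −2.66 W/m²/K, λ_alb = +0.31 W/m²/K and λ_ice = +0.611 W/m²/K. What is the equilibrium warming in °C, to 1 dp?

3.8 °C

Net feedback parameter λ = (−2.66) + (+0.31) + (+0.611) = -1.739 W/m²/K.
ΔT = −F/λ = −6.64/(-1.739) = 3.8 °C.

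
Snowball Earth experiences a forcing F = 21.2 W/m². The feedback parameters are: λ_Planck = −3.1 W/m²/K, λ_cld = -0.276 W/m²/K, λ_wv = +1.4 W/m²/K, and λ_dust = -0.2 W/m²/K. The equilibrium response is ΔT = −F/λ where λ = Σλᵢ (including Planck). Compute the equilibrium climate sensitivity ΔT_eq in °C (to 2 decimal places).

Net feedback parameter λ = (−3.1) + (-0.276) + (+1.4) + (-0.2) = -2.176 W/m²/K.
ΔT = −F/λ = −21.2/(-2.176) = 9.74 °C.

9.74 °C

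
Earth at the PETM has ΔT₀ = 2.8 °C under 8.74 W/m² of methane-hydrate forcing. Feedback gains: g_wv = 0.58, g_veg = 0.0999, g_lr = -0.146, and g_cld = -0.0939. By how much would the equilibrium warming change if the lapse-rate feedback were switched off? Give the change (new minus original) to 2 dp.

1.76 °C

Original: g = 0.44, ΔT = 2.8/(1−0.44) = 5.0000 °C.
Without lapse-rate: g' = 0.586, ΔT' = 2.8/(1−0.586) = 6.7633 °C.
Change = 6.7633 − 5.0000 = 1.76 °C.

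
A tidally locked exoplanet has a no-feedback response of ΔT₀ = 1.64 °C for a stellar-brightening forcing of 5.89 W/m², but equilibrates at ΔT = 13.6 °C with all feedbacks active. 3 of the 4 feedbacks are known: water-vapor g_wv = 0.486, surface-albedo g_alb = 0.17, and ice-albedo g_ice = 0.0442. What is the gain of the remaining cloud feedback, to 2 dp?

0.18

Amplification A = ΔT/ΔT₀ = 13.6/1.64 = 8.293.
Total gain g = 1 − 1/A = 1 − 1/8.293 = 0.8794.
Known gains sum to 0.486 + 0.17 + 0.0442 = 0.7002.
g_cld = 0.8794 − 0.7002 = 0.18.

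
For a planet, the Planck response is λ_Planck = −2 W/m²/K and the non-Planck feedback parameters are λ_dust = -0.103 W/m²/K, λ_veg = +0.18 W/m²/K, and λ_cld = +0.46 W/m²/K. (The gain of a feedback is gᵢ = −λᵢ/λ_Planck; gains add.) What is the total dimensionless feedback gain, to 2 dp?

Convert to gains: g_dust = -0.103/2 = -0.0515; g_veg = 0.18/2 = 0.09; g_cld = 0.46/2 = 0.23.
Total gain g = 0.2685.

0.27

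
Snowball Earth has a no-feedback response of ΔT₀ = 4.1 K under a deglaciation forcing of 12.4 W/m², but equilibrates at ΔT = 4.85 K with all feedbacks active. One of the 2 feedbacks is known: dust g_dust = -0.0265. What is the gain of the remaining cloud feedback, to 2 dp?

0.18

Amplification A = ΔT/ΔT₀ = 4.85/4.1 = 1.183.
Total gain g = 1 − 1/A = 1 − 1/1.183 = 0.1547.
The known gain is -0.0265.
g_cld = 0.1547 + 0.0265 = 0.18.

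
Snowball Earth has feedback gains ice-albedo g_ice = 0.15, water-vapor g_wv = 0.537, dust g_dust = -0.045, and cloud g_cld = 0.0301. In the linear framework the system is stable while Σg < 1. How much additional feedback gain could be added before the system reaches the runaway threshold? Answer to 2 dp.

0.33

Current total gain = 0.15 + 0.537 − 0.045 + 0.0301 = 0.6721.
Margin to runaway = 1 − 0.6721 = 0.33.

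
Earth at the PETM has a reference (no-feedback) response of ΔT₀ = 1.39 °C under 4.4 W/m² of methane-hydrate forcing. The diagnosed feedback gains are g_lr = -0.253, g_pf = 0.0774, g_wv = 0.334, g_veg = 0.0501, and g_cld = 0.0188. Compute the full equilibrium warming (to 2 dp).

Total gain g = -0.253 + 0.0774 + 0.334 + 0.0501 + 0.0188 = 0.2273.
Amplification A = 1/(1 − 0.2273) = 1.294.
ΔT = 1.39 × 1.294 = 1.80 °C.

1.80 °C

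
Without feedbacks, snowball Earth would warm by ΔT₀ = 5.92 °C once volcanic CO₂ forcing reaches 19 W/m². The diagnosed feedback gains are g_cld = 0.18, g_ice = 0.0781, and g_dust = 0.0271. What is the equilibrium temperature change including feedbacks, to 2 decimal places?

Total gain g = 0.18 + 0.0781 + 0.0271 = 0.2852.
Amplification A = 1/(1 − 0.2852) = 1.399.
ΔT = 5.92 × 1.399 = 8.28 °C.

8.28 °C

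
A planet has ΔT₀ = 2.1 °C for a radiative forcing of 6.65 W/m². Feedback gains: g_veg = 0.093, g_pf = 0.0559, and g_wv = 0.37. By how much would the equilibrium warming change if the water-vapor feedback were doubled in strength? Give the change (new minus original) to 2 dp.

14.54 °C

Original: g = 0.5189, ΔT = 2.1/(1−0.5189) = 4.3650 °C.
With doubled water-vapor: g' = 0.8889, ΔT' = 2.1/(1−0.8889) = 18.9019 °C.
Change = 18.9019 − 4.3650 = 14.54 °C.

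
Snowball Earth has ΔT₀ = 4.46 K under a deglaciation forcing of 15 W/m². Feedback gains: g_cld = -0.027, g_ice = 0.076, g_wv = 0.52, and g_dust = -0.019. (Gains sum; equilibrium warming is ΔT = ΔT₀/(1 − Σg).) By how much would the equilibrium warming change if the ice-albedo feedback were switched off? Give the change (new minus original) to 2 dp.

-1.43 K

Original: g = 0.55, ΔT = 4.46/(1−0.55) = 9.9111 K.
Without ice-albedo: g' = 0.474, ΔT' = 4.46/(1−0.474) = 8.4791 K.
Change = 8.4791 − 9.9111 = -1.43 K.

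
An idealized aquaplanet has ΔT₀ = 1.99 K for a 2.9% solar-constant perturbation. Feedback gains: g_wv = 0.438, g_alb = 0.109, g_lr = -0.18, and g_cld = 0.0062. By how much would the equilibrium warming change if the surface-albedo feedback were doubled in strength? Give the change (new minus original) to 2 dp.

Original: g = 0.3732, ΔT = 1.99/(1−0.3732) = 3.1749 K.
With doubled surface-albedo: g' = 0.4822, ΔT' = 1.99/(1−0.4822) = 3.8432 K.
Change = 3.8432 − 3.1749 = 0.67 K.

0.67 K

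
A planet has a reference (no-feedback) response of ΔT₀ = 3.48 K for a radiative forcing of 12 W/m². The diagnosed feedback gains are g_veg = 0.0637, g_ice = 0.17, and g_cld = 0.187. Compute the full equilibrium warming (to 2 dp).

Total gain g = 0.0637 + 0.17 + 0.187 = 0.4207.
Amplification A = 1/(1 − 0.4207) = 1.726.
ΔT = 3.48 × 1.726 = 6.01 K.

6.01 K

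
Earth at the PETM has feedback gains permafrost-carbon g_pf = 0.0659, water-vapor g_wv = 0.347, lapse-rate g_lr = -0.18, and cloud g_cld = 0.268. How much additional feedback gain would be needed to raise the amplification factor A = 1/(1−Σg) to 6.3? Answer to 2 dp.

Current total gain = 0.5009.
Target gain for A = 6.3: g* = 1 − 1/6.3 = 0.8413.
Additional gain needed = 0.8413 − 0.5009 = 0.34.

0.34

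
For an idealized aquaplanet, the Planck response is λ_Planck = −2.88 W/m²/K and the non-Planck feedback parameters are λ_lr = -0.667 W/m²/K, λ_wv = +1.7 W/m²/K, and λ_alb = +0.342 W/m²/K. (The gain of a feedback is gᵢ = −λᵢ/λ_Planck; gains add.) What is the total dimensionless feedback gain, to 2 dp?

Convert to gains: g_lr = -0.667/2.88 = -0.2316; g_wv = 1.7/2.88 = 0.5903; g_alb = 0.342/2.88 = 0.1188.
Total gain g = 0.4775.

0.48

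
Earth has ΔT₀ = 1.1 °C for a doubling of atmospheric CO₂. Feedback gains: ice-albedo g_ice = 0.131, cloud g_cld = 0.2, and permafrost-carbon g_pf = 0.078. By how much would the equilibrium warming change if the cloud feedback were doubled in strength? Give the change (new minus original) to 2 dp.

Original: g = 0.409, ΔT = 1.1/(1−0.409) = 1.8613 °C.
With doubled cloud: g' = 0.609, ΔT' = 1.1/(1−0.609) = 2.8133 °C.
Change = 2.8133 − 1.8613 = 0.95 °C.

0.95 °C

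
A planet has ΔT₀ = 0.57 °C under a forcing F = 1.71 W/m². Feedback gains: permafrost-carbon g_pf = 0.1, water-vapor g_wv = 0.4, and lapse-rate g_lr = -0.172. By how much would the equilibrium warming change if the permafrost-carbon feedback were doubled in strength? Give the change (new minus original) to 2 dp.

Original: g = 0.328, ΔT = 0.57/(1−0.328) = 0.8482 °C.
With doubled permafrost-carbon: g' = 0.428, ΔT' = 0.57/(1−0.428) = 0.9965 °C.
Change = 0.9965 − 0.8482 = 0.15 °C.

0.15 °C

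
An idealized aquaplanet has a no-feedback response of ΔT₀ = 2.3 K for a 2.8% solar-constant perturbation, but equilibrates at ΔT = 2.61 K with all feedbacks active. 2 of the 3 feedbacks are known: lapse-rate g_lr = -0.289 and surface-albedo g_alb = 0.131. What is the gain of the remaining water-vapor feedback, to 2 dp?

0.28

Amplification A = ΔT/ΔT₀ = 2.61/2.3 = 1.135.
Total gain g = 1 − 1/A = 1 − 1/1.135 = 0.1189.
Known gains sum to -0.289 + 0.131 = -0.158.
g_wv = 0.1189 + 0.158 = 0.28.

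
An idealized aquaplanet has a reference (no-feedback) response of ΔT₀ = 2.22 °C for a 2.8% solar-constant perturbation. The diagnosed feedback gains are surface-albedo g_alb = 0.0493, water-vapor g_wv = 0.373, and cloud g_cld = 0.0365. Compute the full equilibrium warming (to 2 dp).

4.10 °C

Total gain g = 0.0493 + 0.373 + 0.0365 = 0.4588.
Amplification A = 1/(1 − 0.4588) = 1.848.
ΔT = 2.22 × 1.848 = 4.10 °C.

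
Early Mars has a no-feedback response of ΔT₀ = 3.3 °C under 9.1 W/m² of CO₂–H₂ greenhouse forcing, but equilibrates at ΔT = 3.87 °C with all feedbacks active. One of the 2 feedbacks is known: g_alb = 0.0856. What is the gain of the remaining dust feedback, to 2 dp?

0.06

Amplification A = ΔT/ΔT₀ = 3.87/3.3 = 1.173.
Total gain g = 1 − 1/A = 1 − 1/1.173 = 0.1475.
The known gain is 0.0856.
g_dust = 0.1475 − 0.0856 = 0.06.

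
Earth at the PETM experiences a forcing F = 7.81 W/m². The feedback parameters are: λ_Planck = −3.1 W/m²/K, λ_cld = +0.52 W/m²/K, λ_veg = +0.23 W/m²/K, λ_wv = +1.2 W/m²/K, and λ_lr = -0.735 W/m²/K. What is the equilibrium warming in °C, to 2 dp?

4.14 °C

Net feedback parameter λ = (−3.1) + (+0.52) + (+0.23) + (+1.2) + (-0.735) = -1.885 W/m²/K.
ΔT = −F/λ = −7.81/(-1.885) = 4.14 °C.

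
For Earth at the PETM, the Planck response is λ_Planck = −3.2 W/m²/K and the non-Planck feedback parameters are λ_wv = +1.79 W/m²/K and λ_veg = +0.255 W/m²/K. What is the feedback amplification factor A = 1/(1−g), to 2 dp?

2.77

Convert to gains: g_wv = 1.79/3.2 = 0.5594; g_veg = 0.255/3.2 = 0.07969.
Total gain g = 0.63909.
A = 1/(1 − 0.63909) = 2.77.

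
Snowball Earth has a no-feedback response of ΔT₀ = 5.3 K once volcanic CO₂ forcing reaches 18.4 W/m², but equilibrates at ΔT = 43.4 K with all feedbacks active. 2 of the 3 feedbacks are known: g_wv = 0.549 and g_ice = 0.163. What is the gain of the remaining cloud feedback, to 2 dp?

Amplification A = ΔT/ΔT₀ = 43.4/5.3 = 8.189.
Total gain g = 1 − 1/A = 1 − 1/8.189 = 0.8779.
Known gains sum to 0.549 + 0.163 = 0.712.
g_cld = 0.8779 − 0.712 = 0.17.

0.17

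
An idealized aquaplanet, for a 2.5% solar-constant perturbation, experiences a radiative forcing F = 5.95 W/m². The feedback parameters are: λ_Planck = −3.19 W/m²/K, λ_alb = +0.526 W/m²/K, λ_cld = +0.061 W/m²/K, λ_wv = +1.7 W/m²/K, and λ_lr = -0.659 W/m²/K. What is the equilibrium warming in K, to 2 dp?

Net feedback parameter λ = (−3.19) + (+0.526) + (+0.061) + (+1.7) + (-0.659) = -1.562 W/m²/K.
ΔT = −F/λ = −5.95/(-1.562) = 3.81 K.

3.81 K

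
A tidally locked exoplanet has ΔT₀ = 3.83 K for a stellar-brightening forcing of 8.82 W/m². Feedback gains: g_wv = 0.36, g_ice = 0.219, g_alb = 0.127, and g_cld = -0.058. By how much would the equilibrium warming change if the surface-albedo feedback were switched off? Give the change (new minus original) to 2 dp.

-2.88 K

Original: g = 0.648, ΔT = 3.83/(1−0.648) = 10.8807 K.
Without surface-albedo: g' = 0.521, ΔT' = 3.83/(1−0.521) = 7.9958 K.
Change = 7.9958 − 10.8807 = -2.88 K.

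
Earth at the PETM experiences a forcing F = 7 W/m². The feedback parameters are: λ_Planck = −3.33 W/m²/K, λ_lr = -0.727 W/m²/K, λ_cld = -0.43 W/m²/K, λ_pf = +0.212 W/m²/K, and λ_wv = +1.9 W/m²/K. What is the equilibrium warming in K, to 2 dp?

Net feedback parameter λ = (−3.33) + (-0.727) + (-0.43) + (+0.212) + (+1.9) = -2.375 W/m²/K.
ΔT = −F/λ = −7/(-2.375) = 2.95 K.

2.95 K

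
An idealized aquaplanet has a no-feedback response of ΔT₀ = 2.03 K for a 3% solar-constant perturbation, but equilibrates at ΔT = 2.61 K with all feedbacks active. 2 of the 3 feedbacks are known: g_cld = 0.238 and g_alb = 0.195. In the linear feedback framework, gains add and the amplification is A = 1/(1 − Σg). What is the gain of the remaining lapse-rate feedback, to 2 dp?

Amplification A = ΔT/ΔT₀ = 2.61/2.03 = 1.286.
Total gain g = 1 − 1/A = 1 − 1/1.286 = 0.2224.
Known gains sum to 0.238 + 0.195 = 0.433.
g_lr = 0.2224 − 0.433 = -0.21.

-0.21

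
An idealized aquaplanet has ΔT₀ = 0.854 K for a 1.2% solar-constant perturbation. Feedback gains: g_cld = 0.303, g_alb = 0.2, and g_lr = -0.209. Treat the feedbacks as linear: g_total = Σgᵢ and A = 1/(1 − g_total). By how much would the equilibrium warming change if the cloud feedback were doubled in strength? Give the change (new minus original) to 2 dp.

0.91 K

Original: g = 0.294, ΔT = 0.854/(1−0.294) = 1.2096 K.
With doubled cloud: g' = 0.597, ΔT' = 0.854/(1−0.597) = 2.1191 K.
Change = 2.1191 − 1.2096 = 0.91 K.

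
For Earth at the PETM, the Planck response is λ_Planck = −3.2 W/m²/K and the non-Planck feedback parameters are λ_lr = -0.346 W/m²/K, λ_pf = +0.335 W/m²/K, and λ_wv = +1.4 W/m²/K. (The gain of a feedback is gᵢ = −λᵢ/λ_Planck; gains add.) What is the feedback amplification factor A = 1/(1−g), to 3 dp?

Convert to gains: g_lr = -0.346/3.2 = -0.1081; g_pf = 0.335/3.2 = 0.1047; g_wv = 1.4/3.2 = 0.4375.
Total gain g = 0.4341.
A = 1/(1 − 0.4341) = 1.767.

1.767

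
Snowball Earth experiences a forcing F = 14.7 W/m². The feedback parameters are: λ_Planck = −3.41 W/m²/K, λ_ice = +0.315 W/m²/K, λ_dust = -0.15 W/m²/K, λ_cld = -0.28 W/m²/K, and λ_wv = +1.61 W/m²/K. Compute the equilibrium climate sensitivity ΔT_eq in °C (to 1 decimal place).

7.7 °C

Net feedback parameter λ = (−3.41) + (+0.315) + (-0.15) + (-0.28) + (+1.61) = -1.915 W/m²/K.
ΔT = −F/λ = −14.7/(-1.915) = 7.7 °C.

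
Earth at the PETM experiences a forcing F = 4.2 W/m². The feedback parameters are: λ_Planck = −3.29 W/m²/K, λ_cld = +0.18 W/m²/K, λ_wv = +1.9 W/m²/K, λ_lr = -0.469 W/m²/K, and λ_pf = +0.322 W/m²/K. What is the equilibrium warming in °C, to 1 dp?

Net feedback parameter λ = (−3.29) + (+0.18) + (+1.9) + (-0.469) + (+0.322) = -1.357 W/m²/K.
ΔT = −F/λ = −4.2/(-1.357) = 3.1 °C.

3.1 °C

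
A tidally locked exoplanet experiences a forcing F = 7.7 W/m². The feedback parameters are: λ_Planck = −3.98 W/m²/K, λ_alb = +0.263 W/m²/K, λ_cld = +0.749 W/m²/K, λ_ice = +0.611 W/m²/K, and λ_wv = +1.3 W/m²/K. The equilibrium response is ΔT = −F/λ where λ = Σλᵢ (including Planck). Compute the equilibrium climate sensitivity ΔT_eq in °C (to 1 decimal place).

7.3 °C

Net feedback parameter λ = (−3.98) + (+0.263) + (+0.749) + (+0.611) + (+1.3) = -1.057 W/m²/K.
ΔT = −F/λ = −7.7/(-1.057) = 7.3 °C.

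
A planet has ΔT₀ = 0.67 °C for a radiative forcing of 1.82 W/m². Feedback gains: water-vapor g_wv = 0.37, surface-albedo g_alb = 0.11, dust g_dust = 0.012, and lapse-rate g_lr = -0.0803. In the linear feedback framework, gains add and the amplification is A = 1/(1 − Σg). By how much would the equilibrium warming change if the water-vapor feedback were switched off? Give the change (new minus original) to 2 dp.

-0.44 °C

Original: g = 0.4117, ΔT = 0.67/(1−0.4117) = 1.1389 °C.
Without water-vapor: g' = 0.0417, ΔT' = 0.67/(1−0.0417) = 0.6992 °C.
Change = 0.6992 − 1.1389 = -0.44 °C.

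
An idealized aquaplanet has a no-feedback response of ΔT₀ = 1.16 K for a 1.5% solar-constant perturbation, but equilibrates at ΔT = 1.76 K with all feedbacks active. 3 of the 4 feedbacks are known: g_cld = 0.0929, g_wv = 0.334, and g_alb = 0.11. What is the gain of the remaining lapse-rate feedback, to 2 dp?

Amplification A = ΔT/ΔT₀ = 1.76/1.16 = 1.517.
Total gain g = 1 − 1/A = 1 − 1/1.517 = 0.3408.
Known gains sum to 0.0929 + 0.334 + 0.11 = 0.5369.
g_lr = 0.3408 − 0.5369 = -0.20.

-0.20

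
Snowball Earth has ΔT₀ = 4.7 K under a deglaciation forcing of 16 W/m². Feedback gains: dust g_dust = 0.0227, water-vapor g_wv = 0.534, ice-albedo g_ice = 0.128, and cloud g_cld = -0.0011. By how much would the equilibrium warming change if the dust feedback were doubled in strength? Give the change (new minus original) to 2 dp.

Original: g = 0.6836, ΔT = 4.7/(1−0.6836) = 14.8546 K.
With doubled dust: g' = 0.7063, ΔT' = 4.7/(1−0.7063) = 16.0027 K.
Change = 16.0027 − 14.8546 = 1.15 K.

1.15 K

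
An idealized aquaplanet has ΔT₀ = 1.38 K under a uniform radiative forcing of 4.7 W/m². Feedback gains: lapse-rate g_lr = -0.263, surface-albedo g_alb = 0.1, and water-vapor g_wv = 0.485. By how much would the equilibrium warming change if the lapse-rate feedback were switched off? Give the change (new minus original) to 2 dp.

1.29 K

Original: g = 0.322, ΔT = 1.38/(1−0.322) = 2.0354 K.
Without lapse-rate: g' = 0.585, ΔT' = 1.38/(1−0.585) = 3.3253 K.
Change = 3.3253 − 2.0354 = 1.29 K.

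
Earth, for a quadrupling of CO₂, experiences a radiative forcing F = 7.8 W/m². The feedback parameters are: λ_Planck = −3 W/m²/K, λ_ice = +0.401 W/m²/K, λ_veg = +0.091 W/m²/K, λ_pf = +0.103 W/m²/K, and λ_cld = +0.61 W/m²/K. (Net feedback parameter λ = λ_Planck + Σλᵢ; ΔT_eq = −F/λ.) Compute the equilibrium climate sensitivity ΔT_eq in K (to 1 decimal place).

4.3 K

Net feedback parameter λ = (−3) + (+0.401) + (+0.091) + (+0.103) + (+0.61) = -1.795 W/m²/K.
ΔT = −F/λ = −7.8/(-1.795) = 4.3 K.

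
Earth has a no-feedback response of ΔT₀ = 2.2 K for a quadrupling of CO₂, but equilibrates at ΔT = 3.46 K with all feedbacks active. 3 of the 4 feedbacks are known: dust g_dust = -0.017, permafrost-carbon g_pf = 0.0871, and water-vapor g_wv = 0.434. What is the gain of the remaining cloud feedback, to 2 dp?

Amplification A = ΔT/ΔT₀ = 3.46/2.2 = 1.573.
Total gain g = 1 − 1/A = 1 − 1/1.573 = 0.3643.
Known gains sum to -0.017 + 0.0871 + 0.434 = 0.5041.
g_cld = 0.3643 − 0.5041 = -0.14.

-0.14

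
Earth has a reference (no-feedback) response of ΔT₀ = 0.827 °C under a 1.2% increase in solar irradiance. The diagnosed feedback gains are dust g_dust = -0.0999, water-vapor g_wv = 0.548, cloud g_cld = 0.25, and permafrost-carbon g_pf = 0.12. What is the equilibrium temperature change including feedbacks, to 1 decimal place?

4.5 °C

Total gain g = -0.0999 + 0.548 + 0.25 + 0.12 = 0.8181.
Amplification A = 1/(1 − 0.8181) = 5.498.
ΔT = 0.827 × 5.498 = 4.5 °C.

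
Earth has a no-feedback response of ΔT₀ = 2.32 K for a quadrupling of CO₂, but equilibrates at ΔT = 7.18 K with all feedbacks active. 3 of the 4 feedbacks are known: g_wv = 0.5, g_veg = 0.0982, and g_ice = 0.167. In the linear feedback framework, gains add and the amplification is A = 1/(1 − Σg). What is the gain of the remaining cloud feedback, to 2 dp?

Amplification A = ΔT/ΔT₀ = 7.18/2.32 = 3.095.
Total gain g = 1 − 1/A = 1 − 1/3.095 = 0.6769.
Known gains sum to 0.5 + 0.0982 + 0.167 = 0.7652.
g_cld = 0.6769 − 0.7652 = -0.09.

-0.09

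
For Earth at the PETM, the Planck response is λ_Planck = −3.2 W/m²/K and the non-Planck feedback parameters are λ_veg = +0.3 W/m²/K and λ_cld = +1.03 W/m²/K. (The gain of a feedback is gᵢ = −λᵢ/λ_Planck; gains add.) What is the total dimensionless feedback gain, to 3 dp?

Convert to gains: g_veg = 0.3/3.2 = 0.09375; g_cld = 1.03/3.2 = 0.3219.
Total gain g = 0.41565.

0.416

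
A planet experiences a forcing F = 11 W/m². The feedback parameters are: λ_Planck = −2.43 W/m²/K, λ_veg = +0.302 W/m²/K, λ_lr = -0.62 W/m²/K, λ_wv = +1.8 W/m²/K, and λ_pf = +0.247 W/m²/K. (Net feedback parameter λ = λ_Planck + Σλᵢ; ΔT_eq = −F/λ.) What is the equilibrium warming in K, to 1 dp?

Net feedback parameter λ = (−2.43) + (+0.302) + (-0.62) + (+1.8) + (+0.247) = -0.701 W/m²/K.
ΔT = −F/λ = −11/(-0.701) = 15.7 K.

15.7 K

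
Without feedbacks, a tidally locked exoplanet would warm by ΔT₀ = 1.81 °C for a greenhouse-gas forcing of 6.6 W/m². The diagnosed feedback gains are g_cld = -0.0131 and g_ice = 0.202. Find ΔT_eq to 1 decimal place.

Total gain g = -0.0131 + 0.202 = 0.1889.
Amplification A = 1/(1 − 0.1889) = 1.233.
ΔT = 1.81 × 1.233 = 2.2 °C.

2.2 °C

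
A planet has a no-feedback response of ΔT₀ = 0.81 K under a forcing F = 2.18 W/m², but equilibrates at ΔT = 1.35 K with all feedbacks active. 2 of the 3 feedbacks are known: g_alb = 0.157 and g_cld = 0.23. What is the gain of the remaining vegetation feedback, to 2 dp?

Amplification A = ΔT/ΔT₀ = 1.35/0.81 = 1.667.
Total gain g = 1 − 1/A = 1 − 1/1.667 = 0.4001.
Known gains sum to 0.157 + 0.23 = 0.387.
g_veg = 0.4001 − 0.387 = 0.01.

0.01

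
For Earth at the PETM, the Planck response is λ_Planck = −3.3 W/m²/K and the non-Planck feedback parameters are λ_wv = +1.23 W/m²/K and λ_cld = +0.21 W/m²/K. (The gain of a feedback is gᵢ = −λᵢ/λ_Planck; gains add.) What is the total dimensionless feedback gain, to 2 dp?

0.44

Convert to gains: g_wv = 1.23/3.3 = 0.3727; g_cld = 0.21/3.3 = 0.06364.
Total gain g = 0.43634.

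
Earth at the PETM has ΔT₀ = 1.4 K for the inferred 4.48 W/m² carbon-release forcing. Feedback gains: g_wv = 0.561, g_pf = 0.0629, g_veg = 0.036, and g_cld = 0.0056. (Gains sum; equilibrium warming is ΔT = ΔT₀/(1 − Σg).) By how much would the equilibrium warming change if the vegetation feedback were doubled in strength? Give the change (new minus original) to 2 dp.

Original: g = 0.6655, ΔT = 1.4/(1−0.6655) = 4.1854 K.
With doubled vegetation: g' = 0.7015, ΔT' = 1.4/(1−0.7015) = 4.6901 K.
Change = 4.6901 − 4.1854 = 0.50 K.

0.50 K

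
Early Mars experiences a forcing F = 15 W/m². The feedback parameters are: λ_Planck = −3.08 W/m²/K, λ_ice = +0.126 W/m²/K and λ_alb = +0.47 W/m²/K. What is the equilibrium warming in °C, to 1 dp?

Net feedback parameter λ = (−3.08) + (+0.126) + (+0.47) = -2.484 W/m²/K.
ΔT = −F/λ = −15/(-2.484) = 6.0 °C.

6.0 °C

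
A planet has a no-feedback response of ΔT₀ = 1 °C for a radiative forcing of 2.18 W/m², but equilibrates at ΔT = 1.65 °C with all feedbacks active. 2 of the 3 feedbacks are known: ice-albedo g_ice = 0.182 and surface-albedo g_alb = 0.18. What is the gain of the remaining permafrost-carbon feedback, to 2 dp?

Amplification A = ΔT/ΔT₀ = 1.65/1 = 1.65.
Total gain g = 1 − 1/A = 1 − 1/1.65 = 0.3939.
Known gains sum to 0.182 + 0.18 = 0.362.
g_pf = 0.3939 − 0.362 = 0.03.

0.03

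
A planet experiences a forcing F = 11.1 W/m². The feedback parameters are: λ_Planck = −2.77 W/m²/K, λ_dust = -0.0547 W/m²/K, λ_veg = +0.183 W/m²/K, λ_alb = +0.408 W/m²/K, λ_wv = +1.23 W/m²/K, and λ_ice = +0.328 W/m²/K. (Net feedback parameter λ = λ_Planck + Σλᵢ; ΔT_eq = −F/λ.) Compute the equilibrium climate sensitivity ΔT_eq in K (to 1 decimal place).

16.4 K

Net feedback parameter λ = (−2.77) + (-0.0547) + (+0.183) + (+0.408) + (+1.23) + (+0.328) = -0.6757 W/m²/K.
ΔT = −F/λ = −11.1/(-0.6757) = 16.4 K.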